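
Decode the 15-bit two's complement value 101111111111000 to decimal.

MSB is 1, so the value is negative. Find the magnitude:
1. Invert bits:  010000000000111
2. Add 1:        010000000001000  = 8200
3. Apply sign:   -8200

Answer: -8200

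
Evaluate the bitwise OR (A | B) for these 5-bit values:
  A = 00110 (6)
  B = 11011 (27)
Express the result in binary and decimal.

Apply | to each column (1 where either bit is 1):
  00110
| 11011
-------
  11111

Answer: 11111 (31)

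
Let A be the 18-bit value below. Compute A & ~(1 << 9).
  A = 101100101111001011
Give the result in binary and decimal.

Mask = ~(1 << 9) = 111111110111111111
Bit 9 of A is 1, so AND-ing with the mask clears it to 0.
  101100101111001011
& 111111110111111111
--------------------
  101100100111001011

Answer: 101100100111001011 (182731)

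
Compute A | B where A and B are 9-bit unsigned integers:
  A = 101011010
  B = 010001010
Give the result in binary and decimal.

Apply | to each column (1 where either bit is 1):
  101011010
| 010001010
-----------
  111011010

Answer: 111011010 (474)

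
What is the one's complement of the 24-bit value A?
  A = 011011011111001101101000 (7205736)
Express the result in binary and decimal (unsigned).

Flip each bit (0->1, 1->0):
  011011011111001101101000
  100100100000110010010111

Answer: 100100100000110010010111 (9571479)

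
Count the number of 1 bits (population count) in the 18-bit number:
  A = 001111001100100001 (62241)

001111001100100001
1-bits at positions (from bit 0 = LSB): 0, 5, 8, 9, 12, 13, 14, 15
Count = 8

Answer: 8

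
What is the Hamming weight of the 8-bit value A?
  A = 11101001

11101001
1-bits at positions (from bit 0 = LSB): 0, 3, 5, 6, 7
Count = 5

Answer: 5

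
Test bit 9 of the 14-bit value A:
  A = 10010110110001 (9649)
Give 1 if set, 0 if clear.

Bit 9 is the 10th from the right.
  10010110110001
      ^
That bit is 0.

Answer: 0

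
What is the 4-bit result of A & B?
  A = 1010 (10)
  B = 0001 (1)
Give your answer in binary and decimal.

Apply & to each column (1 only where both bits are 1):
  1010
& 0001
------
  0000

Answer: 0000 (0)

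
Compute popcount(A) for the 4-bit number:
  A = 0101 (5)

0101
1-bits at positions (from bit 0 = LSB): 0, 2
Count = 2

Answer: 2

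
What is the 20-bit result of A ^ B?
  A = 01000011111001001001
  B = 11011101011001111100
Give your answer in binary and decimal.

Apply ^ to each column (1 where bits differ):
  01000011111001001001
^ 11011101011001111100
----------------------
  10011110100000110101

Answer: 10011110100000110101 (649269)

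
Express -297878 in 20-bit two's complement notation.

1. Binary of +297878:  01001000101110010110
2. Invert bits:     10110111010001101001
3. Add 1:           10110111010001101010

Answer: 10110111010001101010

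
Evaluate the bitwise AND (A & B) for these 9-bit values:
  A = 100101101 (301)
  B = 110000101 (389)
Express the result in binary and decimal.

Apply & to each column (1 only where both bits are 1):
  100101101
& 110000101
-----------
  100000101

Answer: 100000101 (261)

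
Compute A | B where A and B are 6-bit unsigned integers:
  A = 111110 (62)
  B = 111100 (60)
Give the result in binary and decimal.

Apply | to each column (1 where either bit is 1):
  111110
| 111100
--------
  111110

Answer: 111110 (62)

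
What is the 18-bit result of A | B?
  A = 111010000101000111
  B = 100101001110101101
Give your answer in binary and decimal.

Apply | to each column (1 where either bit is 1):
  111010000101000111
| 100101001110101101
--------------------
  111111001111101111

Answer: 111111001111101111 (259055)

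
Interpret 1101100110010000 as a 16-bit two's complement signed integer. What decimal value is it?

MSB is 1, so the value is negative. Find the magnitude:
1. Invert bits:  0010011001101111
2. Add 1:        0010011001110000  = 9840
3. Apply sign:   -9840

Answer: -9840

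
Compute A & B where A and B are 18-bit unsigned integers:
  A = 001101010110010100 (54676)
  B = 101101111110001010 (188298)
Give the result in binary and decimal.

Apply & to each column (1 only where both bits are 1):
  001101010110010100
& 101101111110001010
--------------------
  001101010110000000

Answer: 001101010110000000 (54656)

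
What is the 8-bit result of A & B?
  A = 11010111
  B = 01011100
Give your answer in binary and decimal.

Apply & to each column (1 only where both bits are 1):
  11010111
& 01011100
----------
  01010100

Answer: 01010100 (84)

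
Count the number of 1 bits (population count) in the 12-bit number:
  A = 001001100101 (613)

001001100101
1-bits at positions (from bit 0 = LSB): 0, 2, 5, 6, 9
Count = 5

Answer: 5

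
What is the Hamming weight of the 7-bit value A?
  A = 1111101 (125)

1111101
1-bits at positions (from bit 0 = LSB): 0, 2, 3, 4, 5, 6
Count = 6

Answer: 6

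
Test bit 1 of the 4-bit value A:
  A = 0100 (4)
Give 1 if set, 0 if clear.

Bit 1 is the 2nd from the right.
  0100
    ^
That bit is 0.

Answer: 0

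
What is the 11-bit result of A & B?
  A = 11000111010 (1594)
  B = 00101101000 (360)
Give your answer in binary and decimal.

Apply & to each column (1 only where both bits are 1):
  11000111010
& 00101101000
-------------
  00000101000

Answer: 00000101000 (40)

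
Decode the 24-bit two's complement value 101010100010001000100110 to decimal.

MSB is 1, so the value is negative. Find the magnitude:
1. Invert bits:  010101011101110111011001
2. Add 1:        010101011101110111011010  = 5627354
3. Apply sign:   -5627354

Answer: -5627354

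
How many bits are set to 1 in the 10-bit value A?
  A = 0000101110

0000101110
1-bits at positions (from bit 0 = LSB): 1, 2, 3, 5
Count = 4

Answer: 4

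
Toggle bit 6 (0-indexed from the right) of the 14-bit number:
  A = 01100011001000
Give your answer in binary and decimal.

Mask = 1 << 6 = 00000001000000
Bit 6 of A is 1; XOR with the mask flips it to 0.
  01100011001000
^ 00000001000000
----------------
  01100010001000

Answer: 01100010001000 (6280)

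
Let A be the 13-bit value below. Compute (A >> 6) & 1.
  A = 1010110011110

Bit 6 is the 7th from the right.
  1010110011110
        ^
That bit is 0.

Answer: 0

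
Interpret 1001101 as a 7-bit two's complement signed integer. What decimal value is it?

MSB is 1, so the value is negative. Find the magnitude:
1. Invert bits:  0110010
2. Add 1:        0110011  = 51
3. Apply sign:   -51

Answer: -51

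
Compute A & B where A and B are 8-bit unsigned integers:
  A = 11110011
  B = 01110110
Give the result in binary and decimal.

Apply & to each column (1 only where both bits are 1):
  11110011
& 01110110
----------
  01110010

Answer: 01110010 (114)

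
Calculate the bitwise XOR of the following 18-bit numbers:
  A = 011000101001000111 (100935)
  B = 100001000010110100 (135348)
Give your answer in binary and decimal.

Apply ^ to each column (1 where bits differ):
  011000101001000111
^ 100001000010110100
--------------------
  111001101011110011

Answer: 111001101011110011 (236275)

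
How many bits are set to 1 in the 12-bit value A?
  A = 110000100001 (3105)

110000100001
1-bits at positions (from bit 0 = LSB): 0, 5, 10, 11
Count = 4

Answer: 4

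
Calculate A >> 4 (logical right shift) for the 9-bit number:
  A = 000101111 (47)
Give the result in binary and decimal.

Logical shift right by 4: drop the bottom 4 bit(s), prepend 4 zero(s) on the left.
  000101111  ->  keep [00010], discard [1111], prepend 0000
= 000000010

Answer: 000000010 (2)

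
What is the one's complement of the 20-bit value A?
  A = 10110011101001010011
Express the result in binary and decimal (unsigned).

Flip each bit (0->1, 1->0):
  10110011101001010011
  01001100010110101100

Answer: 01001100010110101100 (312748)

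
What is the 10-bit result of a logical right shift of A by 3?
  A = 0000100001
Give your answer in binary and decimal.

Logical shift right by 3: drop the bottom 3 bit(s), prepend 3 zero(s) on the left.
  0000100001  ->  keep [0000100], discard [001], prepend 000
= 0000000100

Answer: 0000000100 (4)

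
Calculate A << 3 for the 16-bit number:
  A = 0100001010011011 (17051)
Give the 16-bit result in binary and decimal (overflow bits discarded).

Shift left by 3: drop the top 3 bit(s), append 3 zero(s) on the right.
  0100001010011011  ->  discard [010], keep [0001010011011], append 000
= 0001010011011000

Answer: 0001010011011000 (5336)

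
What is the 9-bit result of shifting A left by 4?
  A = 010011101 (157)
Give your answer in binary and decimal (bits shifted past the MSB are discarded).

Shift left by 4: drop the top 4 bit(s), append 4 zero(s) on the right.
  010011101  ->  discard [0100], keep [11101], append 0000
= 111010000

Answer: 111010000 (464)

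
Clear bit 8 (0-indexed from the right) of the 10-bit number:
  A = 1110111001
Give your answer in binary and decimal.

Mask = ~(1 << 8) = 1011111111
Bit 8 of A is 1, so AND-ing with the mask clears it to 0.
  1110111001
& 1011111111
------------
  1010111001

Answer: 1010111001 (697)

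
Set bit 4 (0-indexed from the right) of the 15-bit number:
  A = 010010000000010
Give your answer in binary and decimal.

Mask = 1 << 4 = 000000000010000
Bit 4 of A is 0, so OR-ing with the mask flips it to 1.
  010010000000010
| 000000000010000
-----------------
  010010000010010

Answer: 010010000010010 (9234)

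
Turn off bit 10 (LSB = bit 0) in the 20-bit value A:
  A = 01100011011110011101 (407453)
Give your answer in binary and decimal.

Mask = ~(1 << 10) = 11111111101111111111
Bit 10 of A is 1, so AND-ing with the mask clears it to 0.
  01100011011110011101
& 11111111101111111111
----------------------
  01100011001110011101

Answer: 01100011001110011101 (406429)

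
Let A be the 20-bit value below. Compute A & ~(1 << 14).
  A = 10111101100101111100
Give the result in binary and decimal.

Mask = ~(1 << 14) = 11111011111111111111
Bit 14 of A is 1, so AND-ing with the mask clears it to 0.
  10111101100101111100
& 11111011111111111111
----------------------
  10111001100101111100

Answer: 10111001100101111100 (760188)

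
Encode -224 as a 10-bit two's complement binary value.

1. Binary of +224:  0011100000
2. Invert bits:     1100011111
3. Add 1:           1100100000

Answer: 1100100000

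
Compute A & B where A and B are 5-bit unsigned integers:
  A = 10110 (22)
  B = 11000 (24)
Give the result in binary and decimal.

Apply & to each column (1 only where both bits are 1):
  10110
& 11000
-------
  10000

Answer: 10000 (16)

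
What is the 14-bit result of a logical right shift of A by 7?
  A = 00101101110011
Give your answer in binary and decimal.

Logical shift right by 7: drop the bottom 7 bit(s), prepend 7 zero(s) on the left.
  00101101110011  ->  keep [0010110], discard [1110011], prepend 0000000
= 00000000010110

Answer: 00000000010110 (22)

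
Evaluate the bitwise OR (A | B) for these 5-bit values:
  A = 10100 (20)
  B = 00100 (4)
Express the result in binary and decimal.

Apply | to each column (1 where either bit is 1):
  10100
| 00100
-------
  10100

Answer: 10100 (20)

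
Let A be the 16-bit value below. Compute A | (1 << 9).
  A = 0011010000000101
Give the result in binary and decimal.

Mask = 1 << 9 = 0000001000000000
Bit 9 of A is 0, so OR-ing with the mask flips it to 1.
  0011010000000101
| 0000001000000000
------------------
  0011011000000101

Answer: 0011011000000101 (13829)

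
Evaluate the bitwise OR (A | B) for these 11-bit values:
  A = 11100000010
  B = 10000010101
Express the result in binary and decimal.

Apply | to each column (1 where either bit is 1):
  11100000010
| 10000010101
-------------
  11100010111

Answer: 11100010111 (1815)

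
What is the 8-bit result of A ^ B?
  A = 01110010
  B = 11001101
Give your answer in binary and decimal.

Apply ^ to each column (1 where bits differ):
  01110010
^ 11001101
----------
  10111111

Answer: 10111111 (191)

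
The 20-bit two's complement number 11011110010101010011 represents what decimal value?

MSB is 1, so the value is negative. Find the magnitude:
1. Invert bits:  00100001101010101100
2. Add 1:        00100001101010101101  = 137901
3. Apply sign:   -137901

Answer: -137901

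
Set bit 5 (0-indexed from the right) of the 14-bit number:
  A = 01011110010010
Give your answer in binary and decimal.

Mask = 1 << 5 = 00000000100000
Bit 5 of A is 0, so OR-ing with the mask flips it to 1.
  01011110010010
| 00000000100000
----------------
  01011110110010

Answer: 01011110110010 (6066)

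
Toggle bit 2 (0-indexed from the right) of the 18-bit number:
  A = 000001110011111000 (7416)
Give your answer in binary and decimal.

Mask = 1 << 2 = 000000000000000100
Bit 2 of A is 0; XOR with the mask flips it to 1.
  000001110011111000
^ 000000000000000100
--------------------
  000001110011111100

Answer: 000001110011111100 (7420)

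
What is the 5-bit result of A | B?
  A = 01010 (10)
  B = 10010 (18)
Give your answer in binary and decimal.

Apply | to each column (1 where either bit is 1):
  01010
| 10010
-------
  11010

Answer: 11010 (26)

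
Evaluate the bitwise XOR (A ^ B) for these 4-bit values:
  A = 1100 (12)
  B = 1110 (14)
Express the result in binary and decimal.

Apply ^ to each column (1 where bits differ):
  1100
^ 1110
------
  0010

Answer: 0010 (2)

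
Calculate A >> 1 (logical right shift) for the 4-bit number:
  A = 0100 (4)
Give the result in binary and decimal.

Logical shift right by 1: drop the bottom 1 bit(s), prepend 1 zero(s) on the left.
  0100  ->  keep [010], discard [0], prepend 0
= 0010

Answer: 0010 (2)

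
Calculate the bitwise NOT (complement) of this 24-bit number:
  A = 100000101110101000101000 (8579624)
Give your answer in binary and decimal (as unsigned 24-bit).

Flip each bit (0->1, 1->0):
  100000101110101000101000
  011111010001010111010111

Answer: 011111010001010111010111 (8197591)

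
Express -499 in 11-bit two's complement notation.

1. Binary of +499:  00111110011
2. Invert bits:     11000001100
3. Add 1:           11000001101

Answer: 11000001101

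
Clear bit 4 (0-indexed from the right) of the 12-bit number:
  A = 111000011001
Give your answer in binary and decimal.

Mask = ~(1 << 4) = 111111101111
Bit 4 of A is 1, so AND-ing with the mask clears it to 0.
  111000011001
& 111111101111
--------------
  111000001001

Answer: 111000001001 (3593)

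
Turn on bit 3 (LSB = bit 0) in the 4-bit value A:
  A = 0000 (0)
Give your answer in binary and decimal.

Mask = 1 << 3 = 1000
Bit 3 of A is 0, so OR-ing with the mask flips it to 1.
  0000
| 1000
------
  1000

Answer: 1000 (8)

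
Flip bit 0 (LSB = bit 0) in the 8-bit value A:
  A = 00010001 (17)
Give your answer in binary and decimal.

Mask = 1 << 0 = 00000001
Bit 0 of A is 1; XOR with the mask flips it to 0.
  00010001
^ 00000001
----------
  00010000

Answer: 00010000 (16)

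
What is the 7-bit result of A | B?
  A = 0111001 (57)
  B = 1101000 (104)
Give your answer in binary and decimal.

Apply | to each column (1 where either bit is 1):
  0111001
| 1101000
---------
  1111001

Answer: 1111001 (121)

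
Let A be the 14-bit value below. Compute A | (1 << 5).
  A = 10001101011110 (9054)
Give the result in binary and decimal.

Mask = 1 << 5 = 00000000100000
Bit 5 of A is 0, so OR-ing with the mask flips it to 1.
  10001101011110
| 00000000100000
----------------
  10001101111110

Answer: 10001101111110 (9086)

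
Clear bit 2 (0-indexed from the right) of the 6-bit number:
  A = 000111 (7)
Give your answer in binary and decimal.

Mask = ~(1 << 2) = 111011
Bit 2 of A is 1, so AND-ing with the mask clears it to 0.
  000111
& 111011
--------
  000011

Answer: 000011 (3)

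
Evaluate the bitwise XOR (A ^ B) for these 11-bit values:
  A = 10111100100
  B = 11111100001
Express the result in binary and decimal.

Apply ^ to each column (1 where bits differ):
  10111100100
^ 11111100001
-------------
  01000000101

Answer: 01000000101 (517)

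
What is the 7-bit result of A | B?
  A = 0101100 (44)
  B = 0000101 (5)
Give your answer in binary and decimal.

Apply | to each column (1 where either bit is 1):
  0101100
| 0000101
---------
  0101101

Answer: 0101101 (45)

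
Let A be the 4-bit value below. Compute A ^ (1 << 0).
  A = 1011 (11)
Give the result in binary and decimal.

Mask = 1 << 0 = 0001
Bit 0 of A is 1; XOR with the mask flips it to 0.
  1011
^ 0001
------
  1010

Answer: 1010 (10)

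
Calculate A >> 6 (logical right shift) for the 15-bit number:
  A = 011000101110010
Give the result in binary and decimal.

Logical shift right by 6: drop the bottom 6 bit(s), prepend 6 zero(s) on the left.
  011000101110010  ->  keep [011000101], discard [110010], prepend 000000
= 000000011000101

Answer: 000000011000101 (197)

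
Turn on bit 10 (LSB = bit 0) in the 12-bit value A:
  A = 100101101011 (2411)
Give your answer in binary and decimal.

Mask = 1 << 10 = 010000000000
Bit 10 of A is 0, so OR-ing with the mask flips it to 1.
  100101101011
| 010000000000
--------------
  110101101011

Answer: 110101101011 (3435)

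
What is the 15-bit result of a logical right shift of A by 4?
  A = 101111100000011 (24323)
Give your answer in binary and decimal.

Logical shift right by 4: drop the bottom 4 bit(s), prepend 4 zero(s) on the left.
  101111100000011  ->  keep [10111110000], discard [0011], prepend 0000
= 000010111110000

Answer: 000010111110000 (1520)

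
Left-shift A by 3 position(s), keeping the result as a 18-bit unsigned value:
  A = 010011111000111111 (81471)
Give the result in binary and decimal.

Shift left by 3: drop the top 3 bit(s), append 3 zero(s) on the right.
  010011111000111111  ->  discard [010], keep [011111000111111], append 000
= 011111000111111000

Answer: 011111000111111000 (127480)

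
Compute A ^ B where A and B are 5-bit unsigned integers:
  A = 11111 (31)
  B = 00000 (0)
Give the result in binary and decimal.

Apply ^ to each column (1 where bits differ):
  11111
^ 00000
-------
  11111

Answer: 11111 (31)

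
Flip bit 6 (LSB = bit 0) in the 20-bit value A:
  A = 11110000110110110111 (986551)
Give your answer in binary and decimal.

Mask = 1 << 6 = 00000000000001000000
Bit 6 of A is 0; XOR with the mask flips it to 1.
  11110000110110110111
^ 00000000000001000000
----------------------
  11110000110111110111

Answer: 11110000110111110111 (986615)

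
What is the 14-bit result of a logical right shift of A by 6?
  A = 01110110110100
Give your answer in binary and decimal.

Logical shift right by 6: drop the bottom 6 bit(s), prepend 6 zero(s) on the left.
  01110110110100  ->  keep [01110110], discard [110100], prepend 000000
= 00000001110110

Answer: 00000001110110 (118)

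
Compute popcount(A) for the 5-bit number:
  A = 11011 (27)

11011
1-bits at positions (from bit 0 = LSB): 0, 1, 3, 4
Count = 4

Answer: 4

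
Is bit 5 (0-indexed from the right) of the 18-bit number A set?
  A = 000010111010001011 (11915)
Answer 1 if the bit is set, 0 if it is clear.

Bit 5 is the 6th from the right.
  000010111010001011
              ^
That bit is 0.

Answer: 0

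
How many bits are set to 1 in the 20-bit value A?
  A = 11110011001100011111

11110011001100011111
1-bits at positions (from bit 0 = LSB): 0, 1, 2, 3, 4, 8, 9, 12, 13, 16, 17, 18, 19
Count = 13

Answer: 13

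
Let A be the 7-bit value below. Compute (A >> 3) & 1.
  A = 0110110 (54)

Bit 3 is the 4th from the right.
  0110110
     ^
That bit is 0.

Answer: 0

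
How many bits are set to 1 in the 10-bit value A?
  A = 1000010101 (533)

1000010101
1-bits at positions (from bit 0 = LSB): 0, 2, 4, 9
Count = 4

Answer: 4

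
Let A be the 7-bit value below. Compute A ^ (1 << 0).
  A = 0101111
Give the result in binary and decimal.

Mask = 1 << 0 = 0000001
Bit 0 of A is 1; XOR with the mask flips it to 0.
  0101111
^ 0000001
---------
  0101110

Answer: 0101110 (46)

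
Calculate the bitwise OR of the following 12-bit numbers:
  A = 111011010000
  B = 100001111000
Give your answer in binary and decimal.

Apply | to each column (1 where either bit is 1):
  111011010000
| 100001111000
--------------
  111011111000

Answer: 111011111000 (3832)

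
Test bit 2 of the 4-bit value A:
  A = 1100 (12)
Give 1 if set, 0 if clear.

Bit 2 is the 3rd from the right.
  1100
   ^
That bit is 1.

Answer: 1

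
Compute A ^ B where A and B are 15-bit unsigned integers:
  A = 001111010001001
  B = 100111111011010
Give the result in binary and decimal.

Apply ^ to each column (1 where bits differ):
  001111010001001
^ 100111111011010
-----------------
  101000101010011

Answer: 101000101010011 (20819)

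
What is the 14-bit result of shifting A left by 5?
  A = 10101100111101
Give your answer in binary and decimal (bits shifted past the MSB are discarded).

Shift left by 5: drop the top 5 bit(s), append 5 zero(s) on the right.
  10101100111101  ->  discard [10101], keep [100111101], append 00000
= 10011110100000

Answer: 10011110100000 (10144)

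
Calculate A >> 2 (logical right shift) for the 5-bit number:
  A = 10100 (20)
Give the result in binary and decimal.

Logical shift right by 2: drop the bottom 2 bit(s), prepend 2 zero(s) on the left.
  10100  ->  keep [101], discard [00], prepend 00
= 00101

Answer: 00101 (5)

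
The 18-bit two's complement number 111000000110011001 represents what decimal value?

MSB is 1, so the value is negative. Find the magnitude:
1. Invert bits:  000111111001100110
2. Add 1:        000111111001100111  = 32359
3. Apply sign:   -32359

Answer: -32359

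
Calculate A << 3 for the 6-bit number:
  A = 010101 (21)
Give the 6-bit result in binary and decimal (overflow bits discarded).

Shift left by 3: drop the top 3 bit(s), append 3 zero(s) on the right.
  010101  ->  discard [010], keep [101], append 000
= 101000

Answer: 101000 (40)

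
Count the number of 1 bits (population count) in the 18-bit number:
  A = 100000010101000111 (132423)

100000010101000111
1-bits at positions (from bit 0 = LSB): 0, 1, 2, 6, 8, 10, 17
Count = 7

Answer: 7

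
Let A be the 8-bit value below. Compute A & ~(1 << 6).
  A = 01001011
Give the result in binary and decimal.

Mask = ~(1 << 6) = 10111111
Bit 6 of A is 1, so AND-ing with the mask clears it to 0.
  01001011
& 10111111
----------
  00001011

Answer: 00001011 (11)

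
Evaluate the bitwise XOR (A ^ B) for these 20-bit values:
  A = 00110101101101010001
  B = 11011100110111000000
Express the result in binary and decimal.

Apply ^ to each column (1 where bits differ):
  00110101101101010001
^ 11011100110111000000
----------------------
  11101001011010010001

Answer: 11101001011010010001 (956049)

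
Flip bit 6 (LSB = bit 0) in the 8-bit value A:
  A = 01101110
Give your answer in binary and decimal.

Mask = 1 << 6 = 01000000
Bit 6 of A is 1; XOR with the mask flips it to 0.
  01101110
^ 01000000
----------
  00101110

Answer: 00101110 (46)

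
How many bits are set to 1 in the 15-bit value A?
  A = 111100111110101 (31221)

111100111110101
1-bits at positions (from bit 0 = LSB): 0, 2, 4, 5, 6, 7, 8, 11, 12, 13, 14
Count = 11

Answer: 11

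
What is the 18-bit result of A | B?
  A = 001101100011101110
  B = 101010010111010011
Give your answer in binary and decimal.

Apply | to each column (1 where either bit is 1):
  001101100011101110
| 101010010111010011
--------------------
  101111110111111111

Answer: 101111110111111111 (196095)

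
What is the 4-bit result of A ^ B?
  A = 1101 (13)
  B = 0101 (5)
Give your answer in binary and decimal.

Apply ^ to each column (1 where bits differ):
  1101
^ 0101
------
  1000

Answer: 1000 (8)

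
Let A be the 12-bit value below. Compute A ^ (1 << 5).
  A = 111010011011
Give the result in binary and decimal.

Mask = 1 << 5 = 000000100000
Bit 5 of A is 0; XOR with the mask flips it to 1.
  111010011011
^ 000000100000
--------------
  111010111011

Answer: 111010111011 (3771)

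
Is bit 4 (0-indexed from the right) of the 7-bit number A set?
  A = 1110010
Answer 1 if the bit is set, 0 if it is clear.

Bit 4 is the 5th from the right.
  1110010
    ^
That bit is 1.

Answer: 1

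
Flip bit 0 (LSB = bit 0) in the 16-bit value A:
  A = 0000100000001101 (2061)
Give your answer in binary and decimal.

Mask = 1 << 0 = 0000000000000001
Bit 0 of A is 1; XOR with the mask flips it to 0.
  0000100000001101
^ 0000000000000001
------------------
  0000100000001100

Answer: 0000100000001100 (2060)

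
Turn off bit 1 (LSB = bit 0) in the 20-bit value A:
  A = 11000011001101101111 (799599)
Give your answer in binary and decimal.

Mask = ~(1 << 1) = 11111111111111111101
Bit 1 of A is 1, so AND-ing with the mask clears it to 0.
  11000011001101101111
& 11111111111111111101
----------------------
  11000011001101101101

Answer: 11000011001101101101 (799597)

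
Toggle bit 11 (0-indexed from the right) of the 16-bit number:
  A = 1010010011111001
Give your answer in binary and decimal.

Mask = 1 << 11 = 0000100000000000
Bit 11 of A is 0; XOR with the mask flips it to 1.
  1010010011111001
^ 0000100000000000
------------------
  1010110011111001

Answer: 1010110011111001 (44281)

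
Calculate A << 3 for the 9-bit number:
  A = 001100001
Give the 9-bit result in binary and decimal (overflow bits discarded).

Shift left by 3: drop the top 3 bit(s), append 3 zero(s) on the right.
  001100001  ->  discard [001], keep [100001], append 000
= 100001000

Answer: 100001000 (264)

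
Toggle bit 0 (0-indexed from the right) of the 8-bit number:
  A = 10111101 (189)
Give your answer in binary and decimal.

Mask = 1 << 0 = 00000001
Bit 0 of A is 1; XOR with the mask flips it to 0.
  10111101
^ 00000001
----------
  10111100

Answer: 10111100 (188)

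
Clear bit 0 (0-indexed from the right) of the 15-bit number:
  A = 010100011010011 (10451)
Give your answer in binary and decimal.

Mask = ~(1 << 0) = 111111111111110
Bit 0 of A is 1, so AND-ing with the mask clears it to 0.
  010100011010011
& 111111111111110
-----------------
  010100011010010

Answer: 010100011010010 (10450)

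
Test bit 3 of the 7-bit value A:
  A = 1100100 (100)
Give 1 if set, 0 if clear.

Bit 3 is the 4th from the right.
  1100100
     ^
That bit is 0.

Answer: 0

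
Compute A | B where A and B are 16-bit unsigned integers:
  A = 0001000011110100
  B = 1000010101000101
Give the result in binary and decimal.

Apply | to each column (1 where either bit is 1):
  0001000011110100
| 1000010101000101
------------------
  1001010111110101

Answer: 1001010111110101 (38389)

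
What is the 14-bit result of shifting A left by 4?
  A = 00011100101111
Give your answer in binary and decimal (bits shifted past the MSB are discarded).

Shift left by 4: drop the top 4 bit(s), append 4 zero(s) on the right.
  00011100101111  ->  discard [0001], keep [1100101111], append 0000
= 11001011110000

Answer: 11001011110000 (13040)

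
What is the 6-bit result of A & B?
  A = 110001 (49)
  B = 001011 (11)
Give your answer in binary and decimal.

Apply & to each column (1 only where both bits are 1):
  110001
& 001011
--------
  000001

Answer: 000001 (1)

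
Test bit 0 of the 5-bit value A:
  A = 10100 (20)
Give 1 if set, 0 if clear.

Bit 0 is the 1st from the right.
  10100
      ^
That bit is 0.

Answer: 0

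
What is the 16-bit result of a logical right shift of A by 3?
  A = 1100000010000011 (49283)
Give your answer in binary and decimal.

Logical shift right by 3: drop the bottom 3 bit(s), prepend 3 zero(s) on the left.
  1100000010000011  ->  keep [1100000010000], discard [011], prepend 000
= 0001100000010000

Answer: 0001100000010000 (6160)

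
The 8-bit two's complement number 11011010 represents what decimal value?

MSB is 1, so the value is negative. Find the magnitude:
1. Invert bits:  00100101
2. Add 1:        00100110  = 38
3. Apply sign:   -38

Answer: -38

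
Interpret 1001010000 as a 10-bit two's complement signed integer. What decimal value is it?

MSB is 1, so the value is negative. Find the magnitude:
1. Invert bits:  0110101111
2. Add 1:        0110110000  = 432
3. Apply sign:   -432

Answer: -432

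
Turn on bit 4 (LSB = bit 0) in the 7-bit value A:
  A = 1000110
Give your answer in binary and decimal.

Mask = 1 << 4 = 0010000
Bit 4 of A is 0, so OR-ing with the mask flips it to 1.
  1000110
| 0010000
---------
  1010110

Answer: 1010110 (86)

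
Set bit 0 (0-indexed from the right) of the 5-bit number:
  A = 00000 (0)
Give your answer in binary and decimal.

Mask = 1 << 0 = 00001
Bit 0 of A is 0, so OR-ing with the mask flips it to 1.
  00000
| 00001
-------
  00001

Answer: 00001 (1)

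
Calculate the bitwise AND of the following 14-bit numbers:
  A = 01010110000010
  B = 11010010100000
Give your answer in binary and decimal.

Apply & to each column (1 only where both bits are 1):
  01010110000010
& 11010010100000
----------------
  01010010000000

Answer: 01010010000000 (5248)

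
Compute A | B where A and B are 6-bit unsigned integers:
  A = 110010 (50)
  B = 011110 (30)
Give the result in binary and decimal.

Apply | to each column (1 where either bit is 1):
  110010
| 011110
--------
  111110

Answer: 111110 (62)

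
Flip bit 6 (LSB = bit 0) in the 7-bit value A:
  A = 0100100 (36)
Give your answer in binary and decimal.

Mask = 1 << 6 = 1000000
Bit 6 of A is 0; XOR with the mask flips it to 1.
  0100100
^ 1000000
---------
  1100100

Answer: 1100100 (100)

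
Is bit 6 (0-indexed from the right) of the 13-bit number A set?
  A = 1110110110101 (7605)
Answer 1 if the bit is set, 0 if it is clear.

Bit 6 is the 7th from the right.
  1110110110101
        ^
That bit is 0.

Answer: 0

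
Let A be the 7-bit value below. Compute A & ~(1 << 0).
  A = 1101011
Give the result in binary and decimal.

Mask = ~(1 << 0) = 1111110
Bit 0 of A is 1, so AND-ing with the mask clears it to 0.
  1101011
& 1111110
---------
  1101010

Answer: 1101010 (106)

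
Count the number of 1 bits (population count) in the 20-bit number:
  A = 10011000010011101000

10011000010011101000
1-bits at positions (from bit 0 = LSB): 3, 5, 6, 7, 10, 15, 16, 19
Count = 8

Answer: 8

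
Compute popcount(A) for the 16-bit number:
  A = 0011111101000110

0011111101000110
1-bits at positions (from bit 0 = LSB): 1, 2, 6, 8, 9, 10, 11, 12, 13
Count = 9

Answer: 9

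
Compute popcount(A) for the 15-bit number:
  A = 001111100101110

001111100101110
1-bits at positions (from bit 0 = LSB): 1, 2, 3, 5, 8, 9, 10, 11, 12
Count = 9

Answer: 9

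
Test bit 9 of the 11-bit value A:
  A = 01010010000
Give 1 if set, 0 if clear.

Bit 9 is the 10th from the right.
  01010010000
   ^
That bit is 1.

Answer: 1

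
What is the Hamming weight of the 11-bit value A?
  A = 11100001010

11100001010
1-bits at positions (from bit 0 = LSB): 1, 3, 8, 9, 10
Count = 5

Answer: 5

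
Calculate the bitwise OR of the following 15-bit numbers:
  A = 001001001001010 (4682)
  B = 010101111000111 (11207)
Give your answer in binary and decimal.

Apply | to each column (1 where either bit is 1):
  001001001001010
| 010101111000111
-----------------
  011101111001111

Answer: 011101111001111 (15311)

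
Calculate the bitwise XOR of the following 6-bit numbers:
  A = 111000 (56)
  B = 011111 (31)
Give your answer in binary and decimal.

Apply ^ to each column (1 where bits differ):
  111000
^ 011111
--------
  100111

Answer: 100111 (39)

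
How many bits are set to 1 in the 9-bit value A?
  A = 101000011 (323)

101000011
1-bits at positions (from bit 0 = LSB): 0, 1, 6, 8
Count = 4

Answer: 4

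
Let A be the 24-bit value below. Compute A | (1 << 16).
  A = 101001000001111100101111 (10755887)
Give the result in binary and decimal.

Mask = 1 << 16 = 000000010000000000000000
Bit 16 of A is 0, so OR-ing with the mask flips it to 1.
  101001000001111100101111
| 000000010000000000000000
--------------------------
  101001010001111100101111

Answer: 101001010001111100101111 (10821423)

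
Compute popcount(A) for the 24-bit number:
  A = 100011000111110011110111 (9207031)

100011000111110011110111
1-bits at positions (from bit 0 = LSB): 0, 1, 2, 4, 5, 6, 7, 10, 11, 12, 13, 14, 18, 19, 23
Count = 15

Answer: 15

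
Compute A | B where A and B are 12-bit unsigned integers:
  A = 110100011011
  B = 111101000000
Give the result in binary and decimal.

Apply | to each column (1 where either bit is 1):
  110100011011
| 111101000000
--------------
  111101011011

Answer: 111101011011 (3931)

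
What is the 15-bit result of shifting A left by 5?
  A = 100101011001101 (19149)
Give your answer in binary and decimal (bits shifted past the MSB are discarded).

Shift left by 5: drop the top 5 bit(s), append 5 zero(s) on the right.
  100101011001101  ->  discard [10010], keep [1011001101], append 00000
= 101100110100000

Answer: 101100110100000 (22944)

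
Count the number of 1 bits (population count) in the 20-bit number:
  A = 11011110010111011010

11011110010111011010
1-bits at positions (from bit 0 = LSB): 1, 3, 4, 6, 7, 8, 10, 13, 14, 15, 16, 18, 19
Count = 13

Answer: 13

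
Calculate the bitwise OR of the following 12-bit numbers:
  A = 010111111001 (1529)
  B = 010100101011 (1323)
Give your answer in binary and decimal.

Apply | to each column (1 where either bit is 1):
  010111111001
| 010100101011
--------------
  010111111011

Answer: 010111111011 (1531)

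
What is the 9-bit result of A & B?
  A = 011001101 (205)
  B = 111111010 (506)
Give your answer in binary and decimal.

Apply & to each column (1 only where both bits are 1):
  011001101
& 111111010
-----------
  011001000

Answer: 011001000 (200)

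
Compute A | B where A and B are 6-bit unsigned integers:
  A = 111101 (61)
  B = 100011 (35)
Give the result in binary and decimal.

Apply | to each column (1 where either bit is 1):
  111101
| 100011
--------
  111111

Answer: 111111 (63)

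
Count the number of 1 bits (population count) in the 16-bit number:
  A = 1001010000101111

1001010000101111
1-bits at positions (from bit 0 = LSB): 0, 1, 2, 3, 5, 10, 12, 15
Count = 8

Answer: 8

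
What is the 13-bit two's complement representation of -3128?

1. Binary of +3128:  0110000111000
2. Invert bits:     1001111000111
3. Add 1:           1001111001000

Answer: 1001111001000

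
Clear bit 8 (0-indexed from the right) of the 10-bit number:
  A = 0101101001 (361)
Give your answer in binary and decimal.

Mask = ~(1 << 8) = 1011111111
Bit 8 of A is 1, so AND-ing with the mask clears it to 0.
  0101101001
& 1011111111
------------
  0001101001

Answer: 0001101001 (105)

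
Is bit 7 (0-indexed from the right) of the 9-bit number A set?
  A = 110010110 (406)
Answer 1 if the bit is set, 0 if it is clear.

Bit 7 is the 8th from the right.
  110010110
   ^
That bit is 1.

Answer: 1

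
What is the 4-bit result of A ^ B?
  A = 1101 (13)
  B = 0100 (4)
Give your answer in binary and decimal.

Apply ^ to each column (1 where bits differ):
  1101
^ 0100
------
  1001

Answer: 1001 (9)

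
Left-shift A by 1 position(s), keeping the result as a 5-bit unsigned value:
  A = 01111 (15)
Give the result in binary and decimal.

Shift left by 1: drop the top 1 bit(s), append 1 zero(s) on the right.
  01111  ->  discard [0], keep [1111], append 0
= 11110

Answer: 11110 (30)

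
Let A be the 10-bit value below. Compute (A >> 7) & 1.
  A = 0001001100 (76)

Bit 7 is the 8th from the right.
  0001001100
    ^
That bit is 0.

Answer: 0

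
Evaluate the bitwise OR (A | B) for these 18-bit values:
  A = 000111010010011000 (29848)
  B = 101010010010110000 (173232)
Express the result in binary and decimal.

Apply | to each column (1 where either bit is 1):
  000111010010011000
| 101010010010110000
--------------------
  101111010010111000

Answer: 101111010010111000 (193720)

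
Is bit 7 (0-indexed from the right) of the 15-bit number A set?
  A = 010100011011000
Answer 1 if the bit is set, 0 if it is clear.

Bit 7 is the 8th from the right.
  010100011011000
         ^
That bit is 1.

Answer: 1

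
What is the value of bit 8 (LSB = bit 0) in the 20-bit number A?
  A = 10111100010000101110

Bit 8 is the 9th from the right.
  10111100010000101110
             ^
That bit is 0.

Answer: 0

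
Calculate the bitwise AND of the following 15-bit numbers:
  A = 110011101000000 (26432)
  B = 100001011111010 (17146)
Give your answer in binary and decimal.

Apply & to each column (1 only where both bits are 1):
  110011101000000
& 100001011111010
-----------------
  100001001000000

Answer: 100001001000000 (16960)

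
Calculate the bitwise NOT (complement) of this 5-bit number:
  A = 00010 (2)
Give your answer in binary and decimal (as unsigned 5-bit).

Flip each bit (0->1, 1->0):
  00010
  11101

Answer: 11101 (29)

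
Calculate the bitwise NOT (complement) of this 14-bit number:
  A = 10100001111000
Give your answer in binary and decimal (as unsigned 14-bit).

Flip each bit (0->1, 1->0):
  10100001111000
  01011110000111

Answer: 01011110000111 (6023)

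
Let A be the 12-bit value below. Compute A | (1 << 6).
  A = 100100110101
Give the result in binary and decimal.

Mask = 1 << 6 = 000001000000
Bit 6 of A is 0, so OR-ing with the mask flips it to 1.
  100100110101
| 000001000000
--------------
  100101110101

Answer: 100101110101 (2421)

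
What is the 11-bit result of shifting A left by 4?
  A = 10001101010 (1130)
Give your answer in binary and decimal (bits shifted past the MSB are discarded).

Shift left by 4: drop the top 4 bit(s), append 4 zero(s) on the right.
  10001101010  ->  discard [1000], keep [1101010], append 0000
= 11010100000

Answer: 11010100000 (1696)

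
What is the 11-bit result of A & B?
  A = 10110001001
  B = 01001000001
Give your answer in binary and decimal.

Apply & to each column (1 only where both bits are 1):
  10110001001
& 01001000001
-------------
  00000000001

Answer: 00000000001 (1)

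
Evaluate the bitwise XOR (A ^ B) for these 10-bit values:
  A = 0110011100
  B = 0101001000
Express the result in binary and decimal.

Apply ^ to each column (1 where bits differ):
  0110011100
^ 0101001000
------------
  0011010100

Answer: 0011010100 (212)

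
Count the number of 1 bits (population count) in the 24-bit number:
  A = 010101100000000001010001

010101100000000001010001
1-bits at positions (from bit 0 = LSB): 0, 4, 6, 17, 18, 20, 22
Count = 7

Answer: 7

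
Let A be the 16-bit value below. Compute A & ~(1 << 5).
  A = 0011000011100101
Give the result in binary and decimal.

Mask = ~(1 << 5) = 1111111111011111
Bit 5 of A is 1, so AND-ing with the mask clears it to 0.
  0011000011100101
& 1111111111011111
------------------
  0011000011000101

Answer: 0011000011000101 (12485)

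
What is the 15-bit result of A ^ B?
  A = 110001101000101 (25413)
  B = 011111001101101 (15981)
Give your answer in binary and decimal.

Apply ^ to each column (1 where bits differ):
  110001101000101
^ 011111001101101
-----------------
  101110100101000

Answer: 101110100101000 (23848)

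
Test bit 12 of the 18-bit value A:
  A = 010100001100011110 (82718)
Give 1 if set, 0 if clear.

Bit 12 is the 13th from the right.
  010100001100011110
       ^
That bit is 0.

Answer: 0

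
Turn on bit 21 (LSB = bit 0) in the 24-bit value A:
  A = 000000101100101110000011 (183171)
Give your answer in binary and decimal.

Mask = 1 << 21 = 001000000000000000000000
Bit 21 of A is 0, so OR-ing with the mask flips it to 1.
  000000101100101110000011
| 001000000000000000000000
--------------------------
  001000101100101110000011

Answer: 001000101100101110000011 (2280323)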